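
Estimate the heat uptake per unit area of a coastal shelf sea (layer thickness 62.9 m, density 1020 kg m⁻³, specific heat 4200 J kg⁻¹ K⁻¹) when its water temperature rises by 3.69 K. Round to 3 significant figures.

9.94×10^8

Areal heat capacity C = ρ c_p D = 1020 × 4200 × 62.9 = 2.69×10^8 J/(m²·K).
ΔQ = C ΔT = 2.69×10^8 × 3.69 = 9.94×10^8 J/m².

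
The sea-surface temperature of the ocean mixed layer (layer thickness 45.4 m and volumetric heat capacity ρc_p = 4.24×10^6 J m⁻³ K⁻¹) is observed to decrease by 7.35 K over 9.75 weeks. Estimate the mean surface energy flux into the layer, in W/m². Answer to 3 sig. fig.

-240

Areal heat capacity C = ρc_p × D = 4.24×10^6 × 45.4 = 1.92×10^8 J m⁻² K⁻¹.
Required heat per unit area: Q = C ΔT = 1.92×10^8 × -7.35 = -1.41×10^9 J/m².
Flux F = Q / Δt = -1.41×10^9 / 5.90×10^6 s = -240 W/m².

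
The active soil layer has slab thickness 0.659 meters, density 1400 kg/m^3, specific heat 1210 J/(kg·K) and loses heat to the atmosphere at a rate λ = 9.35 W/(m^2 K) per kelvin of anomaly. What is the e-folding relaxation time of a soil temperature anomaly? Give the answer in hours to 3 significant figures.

Areal heat capacity C = ρ c_p D = 1400 × 1210 × 0.659 = 1.12×10^6 J/(m²·K).
Relaxation time τ = C / λ = 1.12×10^6 / 9.35 = 1.19×10^5 s.
In hours: 1.19×10^5 s / (3600 s/hour) = 33.2 hours.

33.2 hours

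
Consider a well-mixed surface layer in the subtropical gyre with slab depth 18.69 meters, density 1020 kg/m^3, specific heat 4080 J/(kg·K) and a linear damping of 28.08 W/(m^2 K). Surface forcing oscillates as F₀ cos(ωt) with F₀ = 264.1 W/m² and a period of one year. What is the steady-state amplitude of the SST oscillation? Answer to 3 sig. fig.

8.23 K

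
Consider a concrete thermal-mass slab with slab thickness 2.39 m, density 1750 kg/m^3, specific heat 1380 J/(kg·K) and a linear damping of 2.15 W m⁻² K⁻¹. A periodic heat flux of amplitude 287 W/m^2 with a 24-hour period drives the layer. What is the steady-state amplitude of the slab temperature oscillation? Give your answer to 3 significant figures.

0.684 K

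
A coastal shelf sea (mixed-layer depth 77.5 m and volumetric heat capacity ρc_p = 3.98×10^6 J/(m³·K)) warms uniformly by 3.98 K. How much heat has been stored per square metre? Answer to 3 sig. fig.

Areal heat capacity C = ρc_p × D = 3.98×10^6 × 77.5 = 3.08×10^8 J m⁻² K⁻¹.
ΔQ = C ΔT = 3.08×10^8 × 3.98 = 1.23×10^9 J/m².

1.23×10^9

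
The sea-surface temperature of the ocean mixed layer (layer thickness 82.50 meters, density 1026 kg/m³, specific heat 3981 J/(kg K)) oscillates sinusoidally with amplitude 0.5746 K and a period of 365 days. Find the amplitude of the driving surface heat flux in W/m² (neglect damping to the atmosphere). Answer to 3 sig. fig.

38.6

Areal heat capacity C = ρ c_p D = 1026 × 3981 × 82.50 = 3.37×10^8 J m⁻² K⁻¹.
ω = 2π / 3.15×10^7 s = 1.99×10^-7 s⁻¹.
Cω = 3.37×10^8 × 1.99×10^-7 = 67.1 W/(m²·K).
F₀ = A × Cω = 0.5746 × 67.1 = 38.6 W/m².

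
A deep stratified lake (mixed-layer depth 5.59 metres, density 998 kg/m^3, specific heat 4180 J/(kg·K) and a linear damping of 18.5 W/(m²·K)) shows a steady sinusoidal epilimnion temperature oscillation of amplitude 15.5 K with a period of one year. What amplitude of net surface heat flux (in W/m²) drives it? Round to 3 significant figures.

296

Areal heat capacity C = ρ c_p D = 998 × 4180 × 5.59 = 2.33×10^7 J/(m²·K).
ω = 2π / 3.15×10^7 s = 1.99×10^-7 s⁻¹.
√((Cω)² + λ²) = √((4.65)² + 18.5²) = 19.1 W/(m²·K).
F₀ = A × √((Cω)²+λ²) = 15.5 × 19.1 = 296 W/m².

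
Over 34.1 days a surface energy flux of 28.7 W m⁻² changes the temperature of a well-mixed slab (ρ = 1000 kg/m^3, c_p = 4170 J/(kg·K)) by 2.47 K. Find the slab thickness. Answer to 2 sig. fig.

Heat input Q = F Δt = 28.7 × 2.95×10^6 s = 8.46×10^7 J/m².
Required areal heat capacity C = Q / ΔT = 3.42×10^7 J/(m²·K).
Depth D = C / (ρ c_p) = 3.42×10^7 / (1000 × 4170) = 8.21 m.

8.2 m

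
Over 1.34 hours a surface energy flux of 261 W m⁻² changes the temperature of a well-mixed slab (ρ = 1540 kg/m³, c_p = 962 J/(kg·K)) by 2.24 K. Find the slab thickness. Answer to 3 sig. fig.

0.379 m

Heat input Q = F Δt = 261 × 4820 s = 1.26×10^6 J/m².
Required areal heat capacity C = Q / ΔT = 5.62×10^5 J/(m²·K).
Depth D = C / (ρ c_p) = 5.62×10^5 / (1540 × 962) = 0.379 m.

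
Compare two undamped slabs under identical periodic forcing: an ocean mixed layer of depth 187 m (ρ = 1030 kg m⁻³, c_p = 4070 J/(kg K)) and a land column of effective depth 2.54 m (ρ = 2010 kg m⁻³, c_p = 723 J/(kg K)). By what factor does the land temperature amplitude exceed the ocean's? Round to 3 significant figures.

C_ocean = 1030 × 4070 × 187 = 7.84×10^8 J/(m²·K).
C_land = 2010 × 723 × 2.54 = 3.69×10^6 J/(m²·K).
Undamped amplitude ∝ 1/C, so A_land/A_ocean = C_ocean/C_land = 212.

212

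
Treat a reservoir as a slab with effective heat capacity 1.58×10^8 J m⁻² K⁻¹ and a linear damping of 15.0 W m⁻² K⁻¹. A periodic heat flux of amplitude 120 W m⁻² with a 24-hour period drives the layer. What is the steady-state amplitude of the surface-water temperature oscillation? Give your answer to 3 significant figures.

0.0104 K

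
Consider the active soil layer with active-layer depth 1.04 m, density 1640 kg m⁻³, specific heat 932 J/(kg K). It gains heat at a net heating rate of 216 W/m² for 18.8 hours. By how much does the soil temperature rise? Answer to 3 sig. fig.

Areal heat capacity C = ρ c_p D = 1640 × 932 × 1.04 = 1.59×10^6 J/(m^2 K).
Net heat input Q = F Δt = 216 × (18.8 hours × 3600 s/hour) = 1.46×10^7 J/m².
ΔT = Q / C = 1.46×10^7 / 1.59×10^6 = 9.20 K.

9.20 K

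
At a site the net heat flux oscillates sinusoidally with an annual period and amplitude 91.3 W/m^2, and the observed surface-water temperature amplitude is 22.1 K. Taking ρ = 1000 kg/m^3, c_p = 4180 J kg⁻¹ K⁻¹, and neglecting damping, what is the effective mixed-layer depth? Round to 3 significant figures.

ω = 2π / 3.15×10^7 s = 1.99×10^-7 s⁻¹.
Required C = F₀ / (A ω) = 91.3 / (22.1 × 1.99×10^-7) = 2.07×10^7 J/(m²·K).
D = C / (ρ c_p) = 2.07×10^7 / (1000 × 4180) = 4.96 m.

4.96 m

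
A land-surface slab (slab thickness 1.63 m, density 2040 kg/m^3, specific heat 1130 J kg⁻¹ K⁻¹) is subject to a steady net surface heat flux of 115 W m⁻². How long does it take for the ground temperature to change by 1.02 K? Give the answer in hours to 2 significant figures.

9.3 hours

Areal heat capacity C = ρ c_p D = 2040 × 1130 × 1.63 = 3.76×10^6 J m⁻² K⁻¹.
Time required: Δt = C ΔT / F = 3.76×10^6 × 1.02 / 115 = 33300 s.
In hours: 33300 s / (3600 s/hour) = 9.26 hours.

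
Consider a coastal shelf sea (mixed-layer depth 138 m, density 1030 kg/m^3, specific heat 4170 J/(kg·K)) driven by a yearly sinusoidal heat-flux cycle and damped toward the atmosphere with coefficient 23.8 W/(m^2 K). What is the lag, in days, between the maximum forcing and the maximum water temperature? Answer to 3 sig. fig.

79.7 days

Areal heat capacity C = ρ c_p D = 1030 × 4170 × 138 = 5.93×10^8 J m⁻² K⁻¹.
ω = 2π / 3.15×10^7 s = 1.99×10^-7 s⁻¹.
Phase lag φ = arctan(Cω/λ) = arctan(118/23.8) = 1.37 rad.
Time lag = φ / ω = 1.37 / 1.99×10^-7 = 6.89×10^6 s = 79.7 days.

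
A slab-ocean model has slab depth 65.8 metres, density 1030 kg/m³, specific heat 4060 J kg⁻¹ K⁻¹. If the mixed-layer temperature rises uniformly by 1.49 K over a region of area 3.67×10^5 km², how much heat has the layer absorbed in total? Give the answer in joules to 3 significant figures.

Areal heat capacity C = ρ c_p D = 1030 × 4060 × 65.8 = 2.75×10^8 J m⁻² K⁻¹.
Heat per unit area: q = C ΔT = 2.75×10^8 × 1.49 = 4.10×10^8 J/m².
Total heat: Q = q × A = 4.10×10^8 × (3.67×10^5 × 10⁶ m²) = 1.50×10^20 J.

1.50×10^20 J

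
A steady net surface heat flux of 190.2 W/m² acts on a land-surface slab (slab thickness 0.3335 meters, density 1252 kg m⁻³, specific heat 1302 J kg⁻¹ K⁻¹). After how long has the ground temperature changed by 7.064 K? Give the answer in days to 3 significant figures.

Areal heat capacity C = ρ c_p D = 1252 × 1302 × 0.3335 = 5.44×10^5 J/(m²·K).
Time required: Δt = C ΔT / F = 5.44×10^5 × 7.064 / 190.2 = 20200 s.
In days: 20200 s / (86400 s/day) = 0.234 days.

0.234 days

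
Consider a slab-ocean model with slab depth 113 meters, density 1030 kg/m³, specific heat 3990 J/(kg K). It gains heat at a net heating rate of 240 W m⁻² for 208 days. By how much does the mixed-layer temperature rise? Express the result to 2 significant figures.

Areal heat capacity C = ρ c_p D = 1030 × 3990 × 113 = 4.64×10^8 J/(m²·K).
Net heat input Q = F Δt = 240 × (208 days × 86400 s/day) = 4.31×10^9 J/m².
ΔT = Q / C = 4.31×10^9 / 4.64×10^8 = 9.29 K.

9.3 K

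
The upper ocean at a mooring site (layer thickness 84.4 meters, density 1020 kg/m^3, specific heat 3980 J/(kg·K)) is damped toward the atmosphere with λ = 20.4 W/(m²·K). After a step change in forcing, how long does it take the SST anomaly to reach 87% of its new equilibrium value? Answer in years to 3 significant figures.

Areal heat capacity C = ρ c_p D = 1020 × 3980 × 84.4 = 3.43×10^8 J/(m²·K).
τ = C / λ = 3.43×10^8 / 20.4 = 1.68×10^7 s.
Fraction reached: 1 − e^(−t/τ) = 0.87 ⇒ t = −τ ln(1 − 0.87) = τ × 2.04.
t = 3.43×10^7 s = 1.09 years.

1.09 years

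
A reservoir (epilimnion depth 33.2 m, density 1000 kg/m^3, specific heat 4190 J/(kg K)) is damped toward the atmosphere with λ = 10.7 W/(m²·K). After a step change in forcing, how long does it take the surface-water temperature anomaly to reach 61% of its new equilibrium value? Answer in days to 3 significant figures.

142 days

Areal heat capacity C = ρ c_p D = 1000 × 4190 × 33.2 = 1.39×10^8 J m⁻² K⁻¹.
τ = C / λ = 1.39×10^8 / 10.7 = 1.30×10^7 s.
Fraction reached: 1 − e^(−t/τ) = 0.61 ⇒ t = −τ ln(1 − 0.61) = τ × 0.942.
t = 1.22×10^7 s = 142 days.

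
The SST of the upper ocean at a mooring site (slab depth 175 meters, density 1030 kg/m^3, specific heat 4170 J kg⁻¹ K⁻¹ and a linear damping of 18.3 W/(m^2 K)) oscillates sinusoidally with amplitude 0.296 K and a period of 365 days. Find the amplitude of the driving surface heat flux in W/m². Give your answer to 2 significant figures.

Areal heat capacity C = ρ c_p D = 1030 × 4170 × 175 = 7.52×10^8 J m⁻² K⁻¹.
ω = 2π / 3.15×10^7 s = 1.99×10^-7 s⁻¹.
√((Cω)² + λ²) = √((150)² + 18.3²) = 151 W/(m²·K).
F₀ = A × √((Cω)²+λ²) = 0.296 × 151 = 44.7 W/m².

45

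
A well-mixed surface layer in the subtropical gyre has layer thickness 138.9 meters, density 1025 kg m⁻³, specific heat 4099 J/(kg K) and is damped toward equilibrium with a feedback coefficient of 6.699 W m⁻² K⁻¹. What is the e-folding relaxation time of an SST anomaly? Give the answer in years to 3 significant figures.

2.76 years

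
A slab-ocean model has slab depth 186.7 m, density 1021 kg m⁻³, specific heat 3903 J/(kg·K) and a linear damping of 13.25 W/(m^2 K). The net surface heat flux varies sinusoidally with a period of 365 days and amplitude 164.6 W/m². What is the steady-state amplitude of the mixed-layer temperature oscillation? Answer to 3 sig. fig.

Areal heat capacity C = ρ c_p D = 1021 × 3903 × 186.7 = 7.44×10^8 J/(m^2 K).
Angular frequency ω = 2π / T = 2π / 3.15×10^7 s = 1.99×10^-7 s⁻¹.
√((Cω)² + λ²) = √((148)² + 13.25²) = 149 W/(m²·K).
Amplitude A = F₀ / √((Cω)²+λ²) = 164.6 / 149 = 1.11 K.

1.11 K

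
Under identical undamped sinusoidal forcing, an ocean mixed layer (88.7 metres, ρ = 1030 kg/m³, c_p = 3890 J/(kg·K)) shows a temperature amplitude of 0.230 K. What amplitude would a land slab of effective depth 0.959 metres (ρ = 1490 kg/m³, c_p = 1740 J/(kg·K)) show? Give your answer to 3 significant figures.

C_ocean = 3.55×10^8 J/(m²·K); C_land = 2.49×10^6 J/(m²·K).
A ∝ 1/C ⇒ A_land = A_ocean × C_ocean/C_land = 0.230 × 143 = 32.9 K.

32.9 K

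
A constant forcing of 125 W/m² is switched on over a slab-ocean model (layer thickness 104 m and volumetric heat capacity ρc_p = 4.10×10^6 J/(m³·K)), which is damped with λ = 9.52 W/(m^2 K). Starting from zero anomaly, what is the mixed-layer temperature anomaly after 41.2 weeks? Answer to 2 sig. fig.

5.6 K

Areal heat capacity C = ρc_p × D = 4.10×10^6 × 104 = 4.26×10^8 J m⁻² K⁻¹.
τ = C / λ = 4.26×10^8 / 9.52 = 4.48×10^7 s.
Equilibrium anomaly ΔT_eq = F / λ = 125 / 9.52 = 13.1 K.
t = 41.2 weeks = 2.49×10^7 s, so t/τ = 0.556.
ΔT(t) = ΔT_eq (1 − e^(−t/τ)) = 13.1 × (1 − e^−0.556) = 5.60 K.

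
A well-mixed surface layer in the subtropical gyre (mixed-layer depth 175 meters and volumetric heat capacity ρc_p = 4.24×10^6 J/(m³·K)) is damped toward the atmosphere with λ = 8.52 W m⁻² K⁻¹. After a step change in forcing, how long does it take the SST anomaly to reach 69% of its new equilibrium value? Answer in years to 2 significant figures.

3.2 years

Areal heat capacity C = ρc_p × D = 4.24×10^6 × 175 = 7.42×10^8 J/(m^2 K).
τ = C / λ = 7.42×10^8 / 8.52 = 8.71×10^7 s.
Fraction reached: 1 − e^(−t/τ) = 0.69 ⇒ t = −τ ln(1 − 0.69) = τ × 1.17.
t = 1.02×10^8 s = 3.23 years.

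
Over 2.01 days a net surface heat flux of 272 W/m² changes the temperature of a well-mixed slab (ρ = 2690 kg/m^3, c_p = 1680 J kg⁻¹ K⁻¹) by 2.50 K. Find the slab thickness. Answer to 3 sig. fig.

Heat input Q = F Δt = 272 × 1.74×10^5 s = 4.72×10^7 J/m².
Required areal heat capacity C = Q / ΔT = 1.89×10^7 J/(m²·K).
Depth D = C / (ρ c_p) = 1.89×10^7 / (2690 × 1680) = 4.18 m.

4.18 m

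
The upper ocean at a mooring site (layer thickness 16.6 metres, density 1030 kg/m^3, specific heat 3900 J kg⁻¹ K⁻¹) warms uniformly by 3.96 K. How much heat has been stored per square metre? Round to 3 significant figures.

2.64×10^8

Areal heat capacity C = ρ c_p D = 1030 × 3900 × 16.6 = 6.67×10^7 J/(m^2 K).
ΔQ = C ΔT = 6.67×10^7 × 3.96 = 2.64×10^8 J/m².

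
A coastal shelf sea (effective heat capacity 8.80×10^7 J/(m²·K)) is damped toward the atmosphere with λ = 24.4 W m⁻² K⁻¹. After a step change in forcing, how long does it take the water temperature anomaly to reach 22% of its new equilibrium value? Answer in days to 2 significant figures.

10 days

Areal heat capacity C = 8.80×10^7 J/(m²·K) (given).
τ = C / λ = 8.80×10^7 / 24.4 = 3.61×10^6 s.
Fraction reached: 1 − e^(−t/τ) = 0.22 ⇒ t = −τ ln(1 − 0.22) = τ × 0.248.
t = 8.96×10^5 s = 10.4 days.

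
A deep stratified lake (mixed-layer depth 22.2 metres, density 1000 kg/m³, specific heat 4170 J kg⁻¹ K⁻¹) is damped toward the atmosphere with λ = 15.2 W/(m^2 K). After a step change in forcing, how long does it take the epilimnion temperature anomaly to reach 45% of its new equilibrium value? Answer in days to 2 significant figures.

42 days

Areal heat capacity C = ρ c_p D = 1000 × 4170 × 22.2 = 9.26×10^7 J/(m²·K).
τ = C / λ = 9.26×10^7 / 15.2 = 6.09×10^6 s.
Fraction reached: 1 − e^(−t/τ) = 0.45 ⇒ t = −τ ln(1 − 0.45) = τ × 0.598.
t = 3.64×10^6 s = 42.1 days.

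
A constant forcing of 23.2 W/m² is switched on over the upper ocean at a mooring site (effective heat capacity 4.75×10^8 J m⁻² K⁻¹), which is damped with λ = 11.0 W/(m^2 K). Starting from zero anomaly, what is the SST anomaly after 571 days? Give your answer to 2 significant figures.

1.4 K

Areal heat capacity C = 4.75×10^8 J m⁻² K⁻¹ (given).
τ = C / λ = 4.75×10^8 / 11.0 = 4.32×10^7 s.
Equilibrium anomaly ΔT_eq = F / λ = 23.2 / 11.0 = 2.11 K.
t = 571 days = 4.93×10^7 s, so t/τ = 1.14.
ΔT(t) = ΔT_eq (1 − e^(−t/τ)) = 2.11 × (1 − e^−1.14) = 1.44 K.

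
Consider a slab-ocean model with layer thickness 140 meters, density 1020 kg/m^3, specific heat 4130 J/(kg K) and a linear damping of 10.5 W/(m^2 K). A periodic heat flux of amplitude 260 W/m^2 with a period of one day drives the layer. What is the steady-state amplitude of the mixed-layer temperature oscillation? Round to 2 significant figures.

0.0061 K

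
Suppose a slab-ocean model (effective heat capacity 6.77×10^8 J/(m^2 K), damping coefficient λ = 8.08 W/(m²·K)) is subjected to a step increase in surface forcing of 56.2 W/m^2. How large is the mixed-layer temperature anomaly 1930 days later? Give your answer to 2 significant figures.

6.0 K

Areal heat capacity C = 6.77×10^8 J/(m^2 K) (given).
τ = C / λ = 6.77×10^8 / 8.08 = 8.38×10^7 s.
Equilibrium anomaly ΔT_eq = F / λ = 56.2 / 8.08 = 6.96 K.
t = 1930 days = 1.67×10^8 s, so t/τ = 1.99.
ΔT(t) = ΔT_eq (1 − e^(−t/τ)) = 6.96 × (1 − e^−1.99) = 6.00 K.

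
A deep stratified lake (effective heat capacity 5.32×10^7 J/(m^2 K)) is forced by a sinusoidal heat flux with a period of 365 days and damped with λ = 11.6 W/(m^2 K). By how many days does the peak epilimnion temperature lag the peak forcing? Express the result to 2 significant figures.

Areal heat capacity C = 5.32×10^7 J/(m^2 K) (given).
ω = 2π / 3.15×10^7 s = 1.99×10^-7 s⁻¹.
Phase lag φ = arctan(Cω/λ) = arctan(10.6/11.6) = 0.740 rad.
Time lag = φ / ω = 0.740 / 1.99×10^-7 = 3.72×10^6 s = 43.0 days.

43 days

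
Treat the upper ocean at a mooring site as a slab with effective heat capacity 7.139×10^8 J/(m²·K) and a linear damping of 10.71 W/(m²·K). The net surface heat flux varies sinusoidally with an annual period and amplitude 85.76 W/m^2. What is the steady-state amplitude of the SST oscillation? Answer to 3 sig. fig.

Areal heat capacity C = 7.139×10^8 J/(m²·K) (given).
Angular frequency ω = 2π / T = 2π / 3.15×10^7 s = 1.99×10^-7 s⁻¹.
√((Cω)² + λ²) = √((142)² + 10.71²) = 143 W/(m²·K).
Amplitude A = F₀ / √((Cω)²+λ²) = 85.76 / 143 = 0.601 K.

0.601 K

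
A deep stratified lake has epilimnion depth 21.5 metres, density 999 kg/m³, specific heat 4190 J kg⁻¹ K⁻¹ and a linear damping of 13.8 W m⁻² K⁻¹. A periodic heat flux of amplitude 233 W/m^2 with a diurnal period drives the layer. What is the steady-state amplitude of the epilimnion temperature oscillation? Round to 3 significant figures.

0.0356 K

Areal heat capacity C = ρ c_p D = 999 × 4190 × 21.5 = 9.00×10^7 J/(m^2 K).
Angular frequency ω = 2π / T = 2π / 86400 s = 7.27×10^-5 s⁻¹.
√((Cω)² + λ²) = √((6540)² + 13.8²) = 6540 W/(m²·K).
Amplitude A = F₀ / √((Cω)²+λ²) = 233 / 6540 = 0.0356 K.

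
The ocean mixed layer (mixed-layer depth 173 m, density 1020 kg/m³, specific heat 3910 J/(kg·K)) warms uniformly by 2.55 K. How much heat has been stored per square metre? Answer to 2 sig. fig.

Areal heat capacity C = ρ c_p D = 1020 × 3910 × 173 = 6.90×10^8 J m⁻² K⁻¹.
ΔQ = C ΔT = 6.90×10^8 × 2.55 = 1.76×10^9 J/m².

1.8×10^9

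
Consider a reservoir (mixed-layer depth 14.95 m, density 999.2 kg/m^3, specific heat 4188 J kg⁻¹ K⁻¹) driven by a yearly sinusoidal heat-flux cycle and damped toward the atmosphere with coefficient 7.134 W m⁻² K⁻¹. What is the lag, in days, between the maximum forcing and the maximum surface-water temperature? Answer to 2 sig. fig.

61 days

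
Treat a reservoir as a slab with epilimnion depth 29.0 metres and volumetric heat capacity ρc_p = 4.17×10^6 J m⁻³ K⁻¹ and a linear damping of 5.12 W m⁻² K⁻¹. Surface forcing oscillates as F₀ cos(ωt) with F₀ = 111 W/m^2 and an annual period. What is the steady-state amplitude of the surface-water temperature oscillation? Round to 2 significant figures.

Areal heat capacity C = ρc_p × D = 4.17×10^6 × 29.0 = 1.21×10^8 J/(m^2 K).
Angular frequency ω = 2π / T = 2π / 3.15×10^7 s = 1.99×10^-7 s⁻¹.
√((Cω)² + λ²) = √((24.1)² + 5.12²) = 24.6 W/(m²·K).
Amplitude A = F₀ / √((Cω)²+λ²) = 111 / 24.6 = 4.51 K.

4.5 K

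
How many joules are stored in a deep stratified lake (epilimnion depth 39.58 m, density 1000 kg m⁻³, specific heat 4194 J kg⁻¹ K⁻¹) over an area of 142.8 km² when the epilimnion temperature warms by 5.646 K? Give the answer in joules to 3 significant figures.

Areal heat capacity C = ρ c_p D = 1000 × 4194 × 39.58 = 1.66×10^8 J m⁻² K⁻¹.
Heat per unit area: q = C ΔT = 1.66×10^8 × 5.646 = 9.37×10^8 J/m².
Total heat: Q = q × A = 9.37×10^8 × (142.8 × 10⁶ m²) = 1.34×10^17 J.

1.34×10^17 J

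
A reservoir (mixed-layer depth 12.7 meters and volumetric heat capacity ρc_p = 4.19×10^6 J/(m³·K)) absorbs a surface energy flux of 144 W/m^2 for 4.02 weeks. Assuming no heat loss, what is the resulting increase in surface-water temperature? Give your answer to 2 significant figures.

6.6 K

Areal heat capacity C = ρc_p × D = 4.19×10^6 × 12.7 = 5.32×10^7 J m⁻² K⁻¹.
Net heat input Q = F Δt = 144 × (4.02 weeks × 6.048×10^5 s/week) = 3.50×10^8 J/m².
ΔT = Q / C = 3.50×10^8 / 5.32×10^7 = 6.58 K.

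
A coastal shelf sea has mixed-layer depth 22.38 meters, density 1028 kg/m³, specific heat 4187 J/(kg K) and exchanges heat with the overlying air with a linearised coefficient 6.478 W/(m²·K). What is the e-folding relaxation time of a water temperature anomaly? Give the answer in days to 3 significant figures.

Areal heat capacity C = ρ c_p D = 1028 × 4187 × 22.38 = 9.63×10^7 J/(m²·K).
Relaxation time τ = C / λ = 9.63×10^7 / 6.478 = 1.49×10^7 s.
In days: 1.49×10^7 s / (86400 s/day) = 172 days.

172 days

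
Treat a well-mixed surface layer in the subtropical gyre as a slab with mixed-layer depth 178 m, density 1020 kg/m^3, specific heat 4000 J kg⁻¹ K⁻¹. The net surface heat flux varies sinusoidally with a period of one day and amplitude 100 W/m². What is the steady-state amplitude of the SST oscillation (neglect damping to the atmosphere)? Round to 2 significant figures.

Areal heat capacity C = ρ c_p D = 1020 × 4000 × 178 = 7.26×10^8 J/(m²·K).
Angular frequency ω = 2π / T = 2π / 86400 s = 7.27×10^-5 s⁻¹.
Cω = 7.26×10^8 × 7.27×10^-5 = 52800 W/(m²·K).
Amplitude A = F₀ / (Cω) = 100 / 52800 = 0.00189 K.

0.0019 K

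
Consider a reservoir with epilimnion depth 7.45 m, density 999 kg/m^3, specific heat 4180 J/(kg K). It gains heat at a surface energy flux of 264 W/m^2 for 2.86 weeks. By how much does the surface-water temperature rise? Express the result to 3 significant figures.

Areal heat capacity C = ρ c_p D = 999 × 4180 × 7.45 = 3.11×10^7 J/(m²·K).
Net heat input Q = F Δt = 264 × (2.86 weeks × 6.048×10^5 s/week) = 4.57×10^8 J/m².
ΔT = Q / C = 4.57×10^8 / 3.11×10^7 = 14.7 K.

14.7 K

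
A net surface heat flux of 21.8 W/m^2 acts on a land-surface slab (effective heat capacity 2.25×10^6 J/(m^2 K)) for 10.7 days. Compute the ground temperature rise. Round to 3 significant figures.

Areal heat capacity C = 2.25×10^6 J/(m^2 K) (given).
Net heat input Q = F Δt = 21.8 × (10.7 days × 86400 s/day) = 2.02×10^7 J/m².
ΔT = Q / C = 2.02×10^7 / 2.25×10^6 = 8.96 K.

8.96 K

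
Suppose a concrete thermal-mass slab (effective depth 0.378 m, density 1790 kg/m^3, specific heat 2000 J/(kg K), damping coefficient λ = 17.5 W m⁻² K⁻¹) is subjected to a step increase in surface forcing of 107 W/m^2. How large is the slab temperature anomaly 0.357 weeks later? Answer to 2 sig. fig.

Areal heat capacity C = ρ c_p D = 1790 × 2000 × 0.378 = 1.35×10^6 J/(m²·K).
τ = C / λ = 1.35×10^6 / 17.5 = 77300 s.
Equilibrium anomaly ΔT_eq = F / λ = 107 / 17.5 = 6.11 K.
t = 0.357 weeks = 2.16×10^5 s, so t/τ = 2.79.
ΔT(t) = ΔT_eq (1 − e^(−t/τ)) = 6.11 × (1 − e^−2.79) = 5.74 K.

5.7 K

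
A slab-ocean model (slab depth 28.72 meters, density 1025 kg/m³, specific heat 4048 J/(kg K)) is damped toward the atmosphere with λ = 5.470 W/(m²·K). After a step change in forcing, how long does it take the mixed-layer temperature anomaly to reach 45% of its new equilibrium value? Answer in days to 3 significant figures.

151 days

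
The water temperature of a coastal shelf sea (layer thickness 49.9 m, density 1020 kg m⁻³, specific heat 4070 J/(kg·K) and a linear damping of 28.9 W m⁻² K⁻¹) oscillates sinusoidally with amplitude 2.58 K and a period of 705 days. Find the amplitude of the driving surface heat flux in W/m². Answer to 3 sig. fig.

Areal heat capacity C = ρ c_p D = 1020 × 4070 × 49.9 = 2.07×10^8 J m⁻² K⁻¹.
ω = 2π / 6.09×10^7 s = 1.03×10^-7 s⁻¹.
√((Cω)² + λ²) = √((21.4)² + 28.9²) = 35.9 W/(m²·K).
F₀ = A × √((Cω)²+λ²) = 2.58 × 35.9 = 92.7 W/m².

92.7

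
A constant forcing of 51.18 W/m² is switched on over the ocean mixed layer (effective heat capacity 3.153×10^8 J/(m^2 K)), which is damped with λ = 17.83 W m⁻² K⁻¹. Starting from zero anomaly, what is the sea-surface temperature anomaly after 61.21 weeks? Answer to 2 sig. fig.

Areal heat capacity C = 3.153×10^8 J/(m^2 K) (given).
τ = C / λ = 3.15×10^8 / 17.83 = 1.77×10^7 s.
Equilibrium anomaly ΔT_eq = F / λ = 51.18 / 17.83 = 2.87 K.
t = 61.21 weeks = 3.70×10^7 s, so t/τ = 2.09.
ΔT(t) = ΔT_eq (1 − e^(−t/τ)) = 2.87 × (1 − e^−2.09) = 2.52 K.

2.5 K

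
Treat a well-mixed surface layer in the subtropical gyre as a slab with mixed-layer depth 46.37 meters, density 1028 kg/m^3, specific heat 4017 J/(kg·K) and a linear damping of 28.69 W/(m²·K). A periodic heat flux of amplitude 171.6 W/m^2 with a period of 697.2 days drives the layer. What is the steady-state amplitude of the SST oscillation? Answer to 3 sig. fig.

4.91 K

Areal heat capacity C = ρ c_p D = 1028 × 4017 × 46.37 = 1.91×10^8 J/(m²·K).
Angular frequency ω = 2π / T = 2π / 6.02×10^7 s = 1.04×10^-7 s⁻¹.
√((Cω)² + λ²) = √((20.0)² + 28.69²) = 35.0 W/(m²·K).
Amplitude A = F₀ / √((Cω)²+λ²) = 171.6 / 35.0 = 4.91 K.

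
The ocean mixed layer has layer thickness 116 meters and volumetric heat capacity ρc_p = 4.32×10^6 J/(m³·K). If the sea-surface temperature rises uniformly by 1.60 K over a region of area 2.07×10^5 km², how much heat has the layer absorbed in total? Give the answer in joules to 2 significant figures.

1.7×10^20 J

Areal heat capacity C = ρc_p × D = 4.32×10^6 × 116 = 5.01×10^8 J/(m^2 K).
Heat per unit area: q = C ΔT = 5.01×10^8 × 1.60 = 8.02×10^8 J/m².
Total heat: Q = q × A = 8.02×10^8 × (2.07×10^5 × 10⁶ m²) = 1.66×10^20 J.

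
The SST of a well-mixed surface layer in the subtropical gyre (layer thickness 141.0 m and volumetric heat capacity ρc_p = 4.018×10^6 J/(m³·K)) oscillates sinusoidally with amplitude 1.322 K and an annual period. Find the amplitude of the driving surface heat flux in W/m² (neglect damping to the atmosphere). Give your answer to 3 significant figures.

149

Areal heat capacity C = ρc_p × D = 4.018×10^6 × 141.0 = 5.67×10^8 J/(m²·K).
ω = 2π / 3.15×10^7 s = 1.99×10^-7 s⁻¹.
Cω = 5.67×10^8 × 1.99×10^-7 = 113 W/(m²·K).
F₀ = A × Cω = 1.322 × 113 = 149 W/m².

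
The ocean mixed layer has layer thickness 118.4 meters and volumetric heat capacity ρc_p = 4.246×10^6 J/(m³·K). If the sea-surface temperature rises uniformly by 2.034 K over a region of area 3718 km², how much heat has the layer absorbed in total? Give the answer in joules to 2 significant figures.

3.8×10^18 J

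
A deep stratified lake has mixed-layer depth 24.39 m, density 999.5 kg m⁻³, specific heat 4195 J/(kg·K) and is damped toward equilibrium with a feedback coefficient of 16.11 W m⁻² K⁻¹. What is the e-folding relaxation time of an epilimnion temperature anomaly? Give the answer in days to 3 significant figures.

73.5 days

Areal heat capacity C = ρ c_p D = 999.5 × 4195 × 24.39 = 1.02×10^8 J/(m²·K).
Relaxation time τ = C / λ = 1.02×10^8 / 16.11 = 6.35×10^6 s.
In days: 6.35×10^6 s / (86400 s/day) = 73.5 days.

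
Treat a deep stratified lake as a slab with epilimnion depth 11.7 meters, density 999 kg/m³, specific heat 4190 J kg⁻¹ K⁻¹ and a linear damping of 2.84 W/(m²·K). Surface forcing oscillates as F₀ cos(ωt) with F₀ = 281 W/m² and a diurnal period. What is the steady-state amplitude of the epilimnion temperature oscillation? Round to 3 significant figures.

0.0789 K

Areal heat capacity C = ρ c_p D = 999 × 4190 × 11.7 = 4.90×10^7 J m⁻² K⁻¹.
Angular frequency ω = 2π / T = 2π / 86400 s = 7.27×10^-5 s⁻¹.
√((Cω)² + λ²) = √((3560)² + 2.84²) = 3560 W/(m²·K).
Amplitude A = F₀ / √((Cω)²+λ²) = 281 / 3560 = 0.0789 K.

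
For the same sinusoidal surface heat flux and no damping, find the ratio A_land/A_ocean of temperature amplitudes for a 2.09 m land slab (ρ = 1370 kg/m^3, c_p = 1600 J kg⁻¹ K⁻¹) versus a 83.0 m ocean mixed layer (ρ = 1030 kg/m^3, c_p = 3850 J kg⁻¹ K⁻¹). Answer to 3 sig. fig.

71.8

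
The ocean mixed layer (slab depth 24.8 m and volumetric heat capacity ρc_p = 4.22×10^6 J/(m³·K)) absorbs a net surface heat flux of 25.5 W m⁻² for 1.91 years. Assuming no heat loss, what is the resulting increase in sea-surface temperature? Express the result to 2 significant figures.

Areal heat capacity C = ρc_p × D = 4.22×10^6 × 24.8 = 1.05×10^8 J m⁻² K⁻¹.
Net heat input Q = F Δt = 25.5 × (1.91 years × 3.156×10^7 s/year) = 1.54×10^9 J/m².
ΔT = Q / C = 1.54×10^9 / 1.05×10^8 = 14.7 K.

15 K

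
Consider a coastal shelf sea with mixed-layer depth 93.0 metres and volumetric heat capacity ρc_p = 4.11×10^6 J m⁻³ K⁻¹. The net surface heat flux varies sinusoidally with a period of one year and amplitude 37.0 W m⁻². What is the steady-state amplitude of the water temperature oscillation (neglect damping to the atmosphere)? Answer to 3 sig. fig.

0.486 K

Areal heat capacity C = ρc_p × D = 4.11×10^6 × 93.0 = 3.82×10^8 J/(m²·K).
Angular frequency ω = 2π / T = 2π / 3.15×10^7 s = 1.99×10^-7 s⁻¹.
Cω = 3.82×10^8 × 1.99×10^-7 = 76.2 W/(m²·K).
Amplitude A = F₀ / (Cω) = 37.0 / 76.2 = 0.486 K.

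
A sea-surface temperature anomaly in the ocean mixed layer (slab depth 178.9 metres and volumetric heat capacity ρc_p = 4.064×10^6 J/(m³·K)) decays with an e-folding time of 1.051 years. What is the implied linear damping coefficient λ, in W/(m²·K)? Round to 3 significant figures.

21.9

Areal heat capacity C = ρc_p × D = 4.064×10^6 × 178.9 = 7.27×10^8 J m⁻² K⁻¹.
τ = 1.051 years = 3.32×10^7 s.
λ = C / τ = 7.27×10^8 / 3.32×10^7 = 21.9 W/(m²·K).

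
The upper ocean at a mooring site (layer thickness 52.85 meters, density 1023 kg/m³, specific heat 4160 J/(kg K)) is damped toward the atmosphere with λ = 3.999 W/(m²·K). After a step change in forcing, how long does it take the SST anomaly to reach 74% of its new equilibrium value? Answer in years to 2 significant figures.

Areal heat capacity C = ρ c_p D = 1023 × 4160 × 52.85 = 2.25×10^8 J/(m²·K).
τ = C / λ = 2.25×10^8 / 3.999 = 5.62×10^7 s.
Fraction reached: 1 − e^(−t/τ) = 0.74 ⇒ t = −τ ln(1 − 0.74) = τ × 1.35.
t = 7.58×10^7 s = 2.40 years.

2.4 years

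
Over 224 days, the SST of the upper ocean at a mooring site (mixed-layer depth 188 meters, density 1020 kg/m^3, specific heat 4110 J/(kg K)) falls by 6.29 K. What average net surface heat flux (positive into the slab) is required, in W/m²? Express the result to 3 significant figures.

Areal heat capacity C = ρ c_p D = 1020 × 4110 × 188 = 7.88×10^8 J/(m^2 K).
Required heat per unit area: Q = C ΔT = 7.88×10^8 × -6.29 = -4.96×10^9 J/m².
Flux F = Q / Δt = -4.96×10^9 / 1.94×10^7 s = -256 W/m².

-256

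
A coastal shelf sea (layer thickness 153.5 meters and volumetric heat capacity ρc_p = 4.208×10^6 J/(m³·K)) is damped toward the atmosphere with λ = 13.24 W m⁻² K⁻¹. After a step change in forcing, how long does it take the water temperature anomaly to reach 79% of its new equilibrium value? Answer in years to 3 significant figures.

2.41 years

Areal heat capacity C = ρc_p × D = 4.208×10^6 × 153.5 = 6.46×10^8 J/(m^2 K).
τ = C / λ = 6.46×10^8 / 13.24 = 4.88×10^7 s.
Fraction reached: 1 − e^(−t/τ) = 0.79 ⇒ t = −τ ln(1 − 0.79) = τ × 1.56.
t = 7.61×10^7 s = 2.41 years.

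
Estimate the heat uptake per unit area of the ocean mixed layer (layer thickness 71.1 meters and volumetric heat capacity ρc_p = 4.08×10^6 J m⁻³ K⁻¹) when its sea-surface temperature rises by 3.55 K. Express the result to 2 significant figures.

1.0×10^9

Areal heat capacity C = ρc_p × D = 4.08×10^6 × 71.1 = 2.90×10^8 J/(m²·K).
ΔQ = C ΔT = 2.90×10^8 × 3.55 = 1.03×10^9 J/m².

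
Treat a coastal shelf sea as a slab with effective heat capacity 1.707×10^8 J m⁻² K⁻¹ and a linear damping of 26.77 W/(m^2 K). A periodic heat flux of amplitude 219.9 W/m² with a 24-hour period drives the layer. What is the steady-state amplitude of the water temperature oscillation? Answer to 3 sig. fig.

0.0177 K

Areal heat capacity C = 1.707×10^8 J m⁻² K⁻¹ (given).
Angular frequency ω = 2π / T = 2π / 86400 s = 7.27×10^-5 s⁻¹.
√((Cω)² + λ²) = √((12400)² + 26.77²) = 12400 W/(m²·K).
Amplitude A = F₀ / √((Cω)²+λ²) = 219.9 / 12400 = 0.0177 K.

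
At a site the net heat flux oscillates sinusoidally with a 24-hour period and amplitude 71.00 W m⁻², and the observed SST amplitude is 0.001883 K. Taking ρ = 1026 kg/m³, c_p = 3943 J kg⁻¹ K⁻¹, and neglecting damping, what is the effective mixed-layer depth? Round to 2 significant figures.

130 m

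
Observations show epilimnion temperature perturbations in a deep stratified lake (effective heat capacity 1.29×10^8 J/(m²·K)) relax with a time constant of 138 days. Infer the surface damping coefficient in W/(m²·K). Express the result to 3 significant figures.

Areal heat capacity C = 1.29×10^8 J/(m²·K) (given).
τ = 138 days = 1.19×10^7 s.
λ = C / τ = 1.29×10^8 / 1.19×10^7 = 10.8 W/(m²·K).

10.8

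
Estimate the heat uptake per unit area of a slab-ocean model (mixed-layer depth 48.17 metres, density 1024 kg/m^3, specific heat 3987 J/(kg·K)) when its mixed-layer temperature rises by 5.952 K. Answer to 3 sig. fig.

Areal heat capacity C = ρ c_p D = 1024 × 3987 × 48.17 = 1.97×10^8 J m⁻² K⁻¹.
ΔQ = C ΔT = 1.97×10^8 × 5.952 = 1.17×10^9 J/m².

1.17×10^9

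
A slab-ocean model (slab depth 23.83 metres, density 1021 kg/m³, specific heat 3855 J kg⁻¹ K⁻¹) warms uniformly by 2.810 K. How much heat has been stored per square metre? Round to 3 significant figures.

Areal heat capacity C = ρ c_p D = 1021 × 3855 × 23.83 = 9.38×10^7 J/(m^2 K).
ΔQ = C ΔT = 9.38×10^7 × 2.810 = 2.64×10^8 J/m².

2.64×10^8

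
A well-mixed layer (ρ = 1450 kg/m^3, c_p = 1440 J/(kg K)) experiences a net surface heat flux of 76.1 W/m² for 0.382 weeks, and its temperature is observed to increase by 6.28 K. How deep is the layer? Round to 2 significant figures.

1.3 m

Heat input Q = F Δt = 76.1 × 2.31×10^5 s = 1.76×10^7 J/m².
Required areal heat capacity C = Q / ΔT = 2.80×10^6 J/(m²·K).
Depth D = C / (ρ c_p) = 2.80×10^6 / (1450 × 1440) = 1.34 m.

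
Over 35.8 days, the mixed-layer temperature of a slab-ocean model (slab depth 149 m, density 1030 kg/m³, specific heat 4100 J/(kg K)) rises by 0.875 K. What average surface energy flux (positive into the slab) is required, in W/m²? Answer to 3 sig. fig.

Areal heat capacity C = ρ c_p D = 1030 × 4100 × 149 = 6.29×10^8 J/(m^2 K).
Required heat per unit area: Q = C ΔT = 6.29×10^8 × 0.875 = 5.51×10^8 J/m².
Flux F = Q / Δt = 5.51×10^8 / 3.09×10^6 s = 178 W/m².

178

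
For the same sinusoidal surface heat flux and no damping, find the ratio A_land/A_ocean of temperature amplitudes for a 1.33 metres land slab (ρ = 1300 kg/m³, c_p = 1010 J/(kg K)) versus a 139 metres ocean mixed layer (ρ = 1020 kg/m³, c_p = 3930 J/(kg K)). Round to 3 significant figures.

319

C_ocean = 1020 × 3930 × 139 = 5.57×10^8 J/(m²·K).
C_land = 1300 × 1010 × 1.33 = 1.75×10^6 J/(m²·K).
Undamped amplitude ∝ 1/C, so A_land/A_ocean = C_ocean/C_land = 319.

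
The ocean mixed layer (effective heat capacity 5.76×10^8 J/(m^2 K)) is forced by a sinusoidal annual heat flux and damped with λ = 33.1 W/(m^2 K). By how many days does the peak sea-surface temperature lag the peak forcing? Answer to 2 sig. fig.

75 days

Areal heat capacity C = 5.76×10^8 J/(m^2 K) (given).
ω = 2π / 3.15×10^7 s = 1.99×10^-7 s⁻¹.
Phase lag φ = arctan(Cω/λ) = arctan(115/33.1) = 1.29 rad.
Time lag = φ / ω = 1.29 / 1.99×10^-7 = 6.47×10^6 s = 74.9 days.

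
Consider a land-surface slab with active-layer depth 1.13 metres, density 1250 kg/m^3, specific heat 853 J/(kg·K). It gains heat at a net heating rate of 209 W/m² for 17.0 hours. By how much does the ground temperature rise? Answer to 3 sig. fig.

Areal heat capacity C = ρ c_p D = 1250 × 853 × 1.13 = 1.20×10^6 J/(m²·K).
Net heat input Q = F Δt = 209 × (17.0 hours × 3600 s/hour) = 1.28×10^7 J/m².
ΔT = Q / C = 1.28×10^7 / 1.20×10^6 = 10.6 K.

10.6 K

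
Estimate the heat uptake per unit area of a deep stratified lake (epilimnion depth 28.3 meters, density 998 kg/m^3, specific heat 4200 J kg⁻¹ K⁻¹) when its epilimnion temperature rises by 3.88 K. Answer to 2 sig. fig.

4.6×10^8

Areal heat capacity C = ρ c_p D = 998 × 4200 × 28.3 = 1.19×10^8 J m⁻² K⁻¹.
ΔQ = C ΔT = 1.19×10^8 × 3.88 = 4.60×10^8 J/m².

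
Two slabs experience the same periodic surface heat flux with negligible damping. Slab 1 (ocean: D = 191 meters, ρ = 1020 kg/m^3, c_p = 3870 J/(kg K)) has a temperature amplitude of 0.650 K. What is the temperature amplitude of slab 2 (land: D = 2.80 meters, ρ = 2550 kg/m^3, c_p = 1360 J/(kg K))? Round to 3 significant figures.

50.5 K

C_ocean = 7.54×10^8 J/(m²·K); C_land = 9.71×10^6 J/(m²·K).
A ∝ 1/C ⇒ A_land = A_ocean × C_ocean/C_land = 0.650 × 77.6 = 50.5 K.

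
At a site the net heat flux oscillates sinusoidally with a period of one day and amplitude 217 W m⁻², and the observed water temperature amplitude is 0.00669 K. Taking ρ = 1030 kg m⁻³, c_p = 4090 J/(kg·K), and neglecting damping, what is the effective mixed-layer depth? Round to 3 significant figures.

106 m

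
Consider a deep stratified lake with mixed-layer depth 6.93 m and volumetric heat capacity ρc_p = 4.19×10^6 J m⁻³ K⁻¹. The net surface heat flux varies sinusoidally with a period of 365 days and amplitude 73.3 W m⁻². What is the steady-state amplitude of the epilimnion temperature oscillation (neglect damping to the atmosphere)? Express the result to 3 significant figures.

Areal heat capacity C = ρc_p × D = 4.19×10^6 × 6.93 = 2.90×10^7 J/(m^2 K).
Angular frequency ω = 2π / T = 2π / 3.15×10^7 s = 1.99×10^-7 s⁻¹.
Cω = 2.90×10^7 × 1.99×10^-7 = 5.79 W/(m²·K).
Amplitude A = F₀ / (Cω) = 73.3 / 5.79 = 12.7 K.

12.7 K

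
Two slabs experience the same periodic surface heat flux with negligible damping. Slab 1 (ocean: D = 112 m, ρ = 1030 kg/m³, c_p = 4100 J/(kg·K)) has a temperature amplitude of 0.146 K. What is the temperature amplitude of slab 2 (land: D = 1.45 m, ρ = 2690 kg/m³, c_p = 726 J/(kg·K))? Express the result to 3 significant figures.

24.4 K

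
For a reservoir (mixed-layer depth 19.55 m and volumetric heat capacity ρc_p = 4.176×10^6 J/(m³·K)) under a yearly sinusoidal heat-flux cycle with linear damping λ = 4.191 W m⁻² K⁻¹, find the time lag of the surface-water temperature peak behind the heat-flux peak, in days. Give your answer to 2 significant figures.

77 days

Areal heat capacity C = ρc_p × D = 4.176×10^6 × 19.55 = 8.16×10^7 J/(m^2 K).
ω = 2π / 3.15×10^7 s = 1.99×10^-7 s⁻¹.
Phase lag φ = arctan(Cω/λ) = arctan(16.3/4.191) = 1.32 rad.
Time lag = φ / ω = 1.32 / 1.99×10^-7 = 6.62×10^6 s = 76.6 days.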